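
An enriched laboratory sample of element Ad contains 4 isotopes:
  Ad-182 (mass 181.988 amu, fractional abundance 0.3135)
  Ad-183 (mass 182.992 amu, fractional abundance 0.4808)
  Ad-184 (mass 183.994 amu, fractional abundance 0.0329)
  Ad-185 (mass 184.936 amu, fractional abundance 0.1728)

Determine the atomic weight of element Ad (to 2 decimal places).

183.05 amu

Average mass = Σ (abundance × isotope mass) = 0.3135 × 181.988 + 0.4808 × 182.992 + 0.0329 × 183.994 + 0.1728 × 184.936
= 57.0532 + 87.9826 + 6.0534 + 31.9569 = 183.0461 amu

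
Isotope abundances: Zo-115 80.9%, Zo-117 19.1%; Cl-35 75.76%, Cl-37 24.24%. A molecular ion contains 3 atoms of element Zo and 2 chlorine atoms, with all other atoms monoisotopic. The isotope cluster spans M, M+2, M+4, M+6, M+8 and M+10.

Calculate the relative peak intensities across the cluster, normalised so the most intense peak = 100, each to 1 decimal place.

Element Zo pattern (n=3): 0.52947513 : 0.37501761 : 0.08853939 : 0.00696787
Chlorine pattern (n=2): 0.57395776 : 0.36728448 : 0.05875776
Convolve the two distributions (both contribute in 2-u steps):
  M: 0.52947513×0.57395776 = 0.303896
  M+2: 0.52947513×0.36728448 + 0.37501761×0.57395776 = 0.409712
  M+4: 0.52947513×0.05875776 + 0.37501761×0.36728448 + 0.08853939×0.57395776 = 0.219667
  M+6: 0.37501761×0.05875776 + 0.08853939×0.36728448 + 0.00696787×0.57395776 = 0.058554
  M+8: 0.08853939×0.05875776 + 0.00696787×0.36728448 = 0.007762
  M+10: 0.00696787×0.05875776 = 0.000409
Scale to base peak (0.409712) = 100: 74.2 : 100.0 : 53.6 : 14.3 : 1.9 : 0.1

74.2 : 100.0 : 53.6 : 14.3 : 1.9 : 0.1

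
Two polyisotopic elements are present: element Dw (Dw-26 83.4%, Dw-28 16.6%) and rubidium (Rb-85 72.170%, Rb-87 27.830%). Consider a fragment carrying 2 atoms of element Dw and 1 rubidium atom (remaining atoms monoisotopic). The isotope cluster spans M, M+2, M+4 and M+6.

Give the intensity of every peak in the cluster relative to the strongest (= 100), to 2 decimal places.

100.00 : 78.37 : 19.31 : 1.53

Element Dw pattern (n=2): 0.695556 : 0.276888 : 0.027556
Rubidium pattern (n=1): 0.7217 : 0.2783
Convolve the two distributions (both contribute in 2-u steps):
  M: 0.695556×0.7217 = 0.501983
  M+2: 0.695556×0.2783 + 0.276888×0.7217 = 0.393403
  M+4: 0.276888×0.2783 + 0.027556×0.7217 = 0.096945
  M+6: 0.027556×0.2783 = 0.007669
Scale to base peak (0.501983) = 100: 100.00 : 78.37 : 19.31 : 1.53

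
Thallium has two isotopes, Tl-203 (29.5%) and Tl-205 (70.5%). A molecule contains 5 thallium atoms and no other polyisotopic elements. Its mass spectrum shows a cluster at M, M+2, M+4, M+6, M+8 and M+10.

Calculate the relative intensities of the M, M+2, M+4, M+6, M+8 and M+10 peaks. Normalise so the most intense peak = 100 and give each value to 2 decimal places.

Expanding (0.295 + 0.705)^5:
P(M) = 0.295^5 = 0.002234
P(M+2) = 5 × 0.295^4 × 0.705^1 = 0.026696
P(M+4) = 10 × 0.295^3 × 0.705^2 = 0.127598
P(M+6) = 10 × 0.295^2 × 0.705^3 = 0.304938
P(M+8) = 5 × 0.295^1 × 0.705^4 = 0.364375
P(M+10) = 0.705^5 = 0.174159
The M+8 peak is largest (0.364375); scaling to 100 gives 0.61 : 7.33 : 35.02 : 83.69 : 100.00 : 47.80.

0.61 : 7.33 : 35.02 : 83.69 : 100.00 : 47.80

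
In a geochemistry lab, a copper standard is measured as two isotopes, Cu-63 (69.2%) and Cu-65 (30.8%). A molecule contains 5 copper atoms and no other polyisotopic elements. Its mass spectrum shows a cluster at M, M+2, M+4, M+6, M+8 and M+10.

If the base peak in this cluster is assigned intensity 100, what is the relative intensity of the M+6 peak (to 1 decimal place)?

Term probabilities: M 0.1587, M+2 0.3531, M+4 0.3144, M+6 0.1399, M+8 0.0311, M+10 0.0028. Base peak = M+2.
P(M+2) = C(5,1) × 0.692^4 × 0.308^1 = 5 × 0.22931073 × 0.3080 = 0.353139 (base)
P(M+6) = C(5,3) × 0.692^2 × 0.308^3 = 10 × 0.478864 × 0.02921811 = 0.139915
Relative intensity = 0.139915 / 0.353139 × 100 = 39.6

39.6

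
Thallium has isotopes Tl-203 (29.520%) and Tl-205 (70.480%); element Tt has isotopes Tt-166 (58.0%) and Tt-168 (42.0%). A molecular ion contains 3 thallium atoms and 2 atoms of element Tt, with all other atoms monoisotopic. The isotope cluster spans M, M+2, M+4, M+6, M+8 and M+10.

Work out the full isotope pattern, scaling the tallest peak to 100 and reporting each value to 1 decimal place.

Thallium pattern (n=3): 0.02572463 : 0.18425524 : 0.43991564 : 0.35010449
Element Tt pattern (n=2): 0.3364 : 0.4872 : 0.1764
Convolve the two distributions (both contribute in 2-u steps):
  M: 0.02572463×0.3364 = 0.008654
  M+2: 0.02572463×0.4872 + 0.18425524×0.3364 = 0.074517
  M+4: 0.02572463×0.1764 + 0.18425524×0.4872 + 0.43991564×0.3364 = 0.242295
  M+6: 0.18425524×0.1764 + 0.43991564×0.4872 + 0.35010449×0.3364 = 0.364605
  M+8: 0.43991564×0.1764 + 0.35010449×0.4872 = 0.248172
  M+10: 0.35010449×0.1764 = 0.061758
Scale to base peak (0.364605) = 100: 2.4 : 20.4 : 66.5 : 100.0 : 68.1 : 16.9

2.4 : 20.4 : 66.5 : 100.0 : 68.1 : 16.9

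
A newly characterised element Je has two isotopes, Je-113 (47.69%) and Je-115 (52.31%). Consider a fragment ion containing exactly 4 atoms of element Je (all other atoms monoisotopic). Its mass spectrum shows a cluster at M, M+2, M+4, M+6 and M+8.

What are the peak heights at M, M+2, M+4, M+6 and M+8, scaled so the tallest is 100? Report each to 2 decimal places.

13.85 : 60.78 : 100.00 : 73.13 : 20.05

Expanding (0.4769 + 0.5231)^4:
P(M) = 0.4769^4 = 0.051726
P(M+2) = 4 × 0.4769^3 × 0.5231^1 = 0.226948
P(M+4) = 6 × 0.4769^2 × 0.5231^2 = 0.373401
P(M+6) = 4 × 0.4769^1 × 0.5231^3 = 0.273050
P(M+8) = 0.5231^4 = 0.074875
The M+4 peak is largest (0.373401); scaling to 100 gives 13.85 : 60.78 : 100.00 : 73.13 : 20.05.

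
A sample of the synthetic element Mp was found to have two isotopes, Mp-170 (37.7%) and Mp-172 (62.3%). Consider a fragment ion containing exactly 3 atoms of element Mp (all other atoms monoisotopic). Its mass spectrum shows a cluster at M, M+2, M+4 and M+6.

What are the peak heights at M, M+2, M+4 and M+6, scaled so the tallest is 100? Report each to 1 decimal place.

Expanding (0.377 + 0.623)^3:
P(M) = 0.377^3 = 0.053583
P(M+2) = 3 × 0.377^2 × 0.623^1 = 0.265639
P(M+4) = 3 × 0.377^1 × 0.623^2 = 0.438974
P(M+6) = 0.623^3 = 0.241804
The M+4 peak is largest (0.438974); scaling to 100 gives 12.2 : 60.5 : 100.0 : 55.1.

12.2 : 60.5 : 100.0 : 55.1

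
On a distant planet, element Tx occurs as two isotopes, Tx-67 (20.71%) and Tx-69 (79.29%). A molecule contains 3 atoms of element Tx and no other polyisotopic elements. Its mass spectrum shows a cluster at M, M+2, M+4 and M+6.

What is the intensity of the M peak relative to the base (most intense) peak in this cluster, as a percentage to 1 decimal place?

1.8%

Binomial terms of (0.2071 + 0.7929)^3: M 0.0089, M+2 0.1020, M+4 0.3906, M+6 0.4985 → M+6 is the base peak.
P(M+6) = C(3,3) × 0.2071^0 × 0.7929^3 = 1 × 1.0000 × 0.49848863 = 0.498489 (base)
P(M) = C(3,0) × 0.2071^3 × 0.7929^0 = 1 × 0.0088826 × 1.0000 = 0.008883
Relative intensity = 0.008883 / 0.498489 × 100 = 1.8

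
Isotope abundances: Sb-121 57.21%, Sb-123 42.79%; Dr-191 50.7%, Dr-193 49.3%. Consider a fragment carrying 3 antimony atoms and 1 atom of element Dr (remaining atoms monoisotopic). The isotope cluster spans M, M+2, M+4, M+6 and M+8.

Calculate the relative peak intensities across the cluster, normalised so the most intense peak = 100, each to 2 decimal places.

25.91 : 83.32 : 100.00 : 53.12 : 10.54

Antimony pattern (n=3): 0.18724742 : 0.42015297 : 0.3142518 : 0.07834781
Element Dr pattern (n=1): 0.5070 : 0.4930
Convolve the two distributions (both contribute in 2-u steps):
  M: 0.18724742×0.5070 = 0.094934
  M+2: 0.18724742×0.4930 + 0.42015297×0.5070 = 0.305331
  M+4: 0.42015297×0.4930 + 0.3142518×0.5070 = 0.366461
  M+6: 0.3142518×0.4930 + 0.07834781×0.5070 = 0.194648
  M+8: 0.07834781×0.4930 = 0.038625
Scale to base peak (0.366461) = 100: 25.91 : 83.32 : 100.00 : 53.12 : 10.54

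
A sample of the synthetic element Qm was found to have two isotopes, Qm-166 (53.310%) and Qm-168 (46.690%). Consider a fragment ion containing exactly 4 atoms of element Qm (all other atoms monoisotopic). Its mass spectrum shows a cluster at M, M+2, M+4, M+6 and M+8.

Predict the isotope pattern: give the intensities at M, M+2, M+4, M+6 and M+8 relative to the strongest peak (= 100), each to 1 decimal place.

Each Qm atom is independently Qm-166 (p = 0.53310) or Qm-168 (q = 0.46690); the cluster is the binomial expansion (p + q)^4.
P(M) = 0.53310^4 = 0.080767
P(M+2) = 4 × 0.53310^3 × 0.46690^1 = 0.282950
P(M+4) = 6 × 0.53310^2 × 0.46690^2 = 0.371720
P(M+6) = 4 × 0.53310^1 × 0.46690^3 = 0.217040
P(M+8) = 0.46690^4 = 0.047522
The M+4 peak is largest (0.371720); scaling to 100 gives 21.7 : 76.1 : 100.0 : 58.4 : 12.8.

21.7 : 76.1 : 100.0 : 58.4 : 12.8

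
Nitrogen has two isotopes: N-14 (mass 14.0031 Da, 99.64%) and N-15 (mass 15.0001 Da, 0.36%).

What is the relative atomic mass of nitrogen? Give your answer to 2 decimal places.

14.01 Da

Average mass = Σ (abundance × isotope mass) = 0.9964 × 14.0031 + 0.0036 × 15.0001
= 13.95269 + 0.05400 = 14.00669 Da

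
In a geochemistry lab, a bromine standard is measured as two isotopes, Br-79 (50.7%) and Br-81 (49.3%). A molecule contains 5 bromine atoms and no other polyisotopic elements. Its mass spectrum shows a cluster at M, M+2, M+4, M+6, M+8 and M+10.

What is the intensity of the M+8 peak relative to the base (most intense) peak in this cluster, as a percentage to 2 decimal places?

Binomial terms of (0.507 + 0.493)^5: M 0.0335, M+2 0.1629, M+4 0.3168, M+6 0.3080, M+8 0.1497, M+10 0.0291 → M+4 is the base peak.
P(M+4) = C(5,2) × 0.507^3 × 0.493^2 = 10 × 0.13032384 × 0.243049 = 0.316751 (base)
P(M+8) = C(5,4) × 0.507^1 × 0.493^4 = 5 × 0.5070 × 0.05907282 = 0.149750
Relative intensity = 0.149750 / 0.316751 × 100 = 47.28

47.28%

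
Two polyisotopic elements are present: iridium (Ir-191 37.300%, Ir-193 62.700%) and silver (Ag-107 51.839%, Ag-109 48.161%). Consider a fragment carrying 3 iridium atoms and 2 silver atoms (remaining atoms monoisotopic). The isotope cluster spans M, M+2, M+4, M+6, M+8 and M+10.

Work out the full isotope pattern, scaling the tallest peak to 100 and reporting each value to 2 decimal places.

4.02 : 27.77 : 75.28 : 100.00 : 64.95 : 16.50

Iridium pattern (n=3): 0.05189512 : 0.26170165 : 0.43991135 : 0.24649188
Silver pattern (n=2): 0.26872819 : 0.49932362 : 0.23194819
Convolve the two distributions (both contribute in 2-u steps):
  M: 0.05189512×0.26872819 = 0.013946
  M+2: 0.05189512×0.49932362 + 0.26170165×0.26872819 = 0.096239
  M+4: 0.05189512×0.23194819 + 0.26170165×0.49932362 + 0.43991135×0.26872819 = 0.260927
  M+6: 0.26170165×0.23194819 + 0.43991135×0.49932362 + 0.24649188×0.26872819 = 0.346599
  M+8: 0.43991135×0.23194819 + 0.24649188×0.49932362 = 0.225116
  M+10: 0.24649188×0.23194819 = 0.057173
Scale to base peak (0.346599) = 100: 4.02 : 27.77 : 75.28 : 100.00 : 64.95 : 16.50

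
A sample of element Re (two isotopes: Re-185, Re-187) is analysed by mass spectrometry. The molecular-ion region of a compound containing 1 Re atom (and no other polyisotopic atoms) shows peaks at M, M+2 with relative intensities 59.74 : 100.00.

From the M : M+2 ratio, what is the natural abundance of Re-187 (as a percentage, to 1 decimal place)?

If p is the fraction of Re that is Re-185, then I(M+2)/I(M) = [C(1,1)·p^0·(1−p)] / p^1 = 1·(1−p)/p = 100.00/59.74 = 1.6739
(1−p)/p = 1.6739/1 = 1.6739  ⇒  p = 1/(1 + 1.6739) = 0.3740
Re-185: 37.4%, Re-187: 62.6%.

62.6%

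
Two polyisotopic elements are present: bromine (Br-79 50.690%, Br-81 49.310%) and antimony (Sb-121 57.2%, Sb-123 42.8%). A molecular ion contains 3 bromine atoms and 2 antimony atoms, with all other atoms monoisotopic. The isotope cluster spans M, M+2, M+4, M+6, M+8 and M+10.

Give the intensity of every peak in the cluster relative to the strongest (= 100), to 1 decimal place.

Bromine pattern (n=3): 0.13024674 : 0.3801026 : 0.36975457 : 0.11989609
Antimony pattern (n=2): 0.327184 : 0.489632 : 0.183184
Convolve the two distributions (both contribute in 2-u steps):
  M: 0.13024674×0.327184 = 0.042615
  M+2: 0.13024674×0.489632 + 0.3801026×0.327184 = 0.188136
  M+4: 0.13024674×0.183184 + 0.3801026×0.489632 + 0.36975457×0.327184 = 0.330947
  M+6: 0.3801026×0.183184 + 0.36975457×0.489632 + 0.11989609×0.327184 = 0.289900
  M+8: 0.36975457×0.183184 + 0.11989609×0.489632 = 0.126438
  M+10: 0.11989609×0.183184 = 0.021963
Scale to base peak (0.330947) = 100: 12.9 : 56.8 : 100.0 : 87.6 : 38.2 : 6.6

12.9 : 56.8 : 100.0 : 87.6 : 38.2 : 6.6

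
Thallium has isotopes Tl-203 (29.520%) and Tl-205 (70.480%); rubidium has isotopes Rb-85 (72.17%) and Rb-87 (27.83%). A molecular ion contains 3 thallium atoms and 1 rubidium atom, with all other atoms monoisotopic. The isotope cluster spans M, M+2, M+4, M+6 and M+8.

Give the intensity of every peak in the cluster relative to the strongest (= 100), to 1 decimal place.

4.9 : 37.4 : 98.3 : 100.0 : 26.0

Thallium pattern (n=3): 0.02572463 : 0.18425524 : 0.43991564 : 0.35010449
Rubidium pattern (n=1): 0.7217 : 0.2783
Convolve the two distributions (both contribute in 2-u steps):
  M: 0.02572463×0.7217 = 0.018565
  M+2: 0.02572463×0.2783 + 0.18425524×0.7217 = 0.140136
  M+4: 0.18425524×0.2783 + 0.43991564×0.7217 = 0.368765
  M+6: 0.43991564×0.2783 + 0.35010449×0.7217 = 0.375099
  M+8: 0.35010449×0.2783 = 0.097434
Scale to base peak (0.375099) = 100: 4.9 : 37.4 : 98.3 : 100.0 : 26.0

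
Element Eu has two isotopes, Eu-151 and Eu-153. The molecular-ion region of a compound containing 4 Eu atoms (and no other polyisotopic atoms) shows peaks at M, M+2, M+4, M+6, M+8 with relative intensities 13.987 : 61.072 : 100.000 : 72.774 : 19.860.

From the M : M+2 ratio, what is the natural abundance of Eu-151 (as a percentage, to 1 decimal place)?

47.8%

Write p for the Eu-151 fraction. I(M+2)/I(M) = [C(4,1)·p^3·(1−p)] / p^4 = 4·(1−p)/p = 61.072/13.987 = 4.3663
(1−p)/p = 4.3663/4 = 1.0916  ⇒  p = 1/(1 + 1.0916) = 0.4781
Eu-151: 47.8%, Eu-153: 52.2%.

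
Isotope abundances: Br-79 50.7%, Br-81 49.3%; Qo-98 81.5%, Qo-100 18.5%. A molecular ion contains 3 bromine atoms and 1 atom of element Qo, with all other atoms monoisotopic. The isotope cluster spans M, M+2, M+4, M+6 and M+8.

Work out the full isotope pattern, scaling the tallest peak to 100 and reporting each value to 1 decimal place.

Bromine pattern (n=3): 0.13032384 : 0.38017547 : 0.36967753 : 0.11982316
Element Qo pattern (n=1): 0.8150 : 0.1850
Convolve the two distributions (both contribute in 2-u steps):
  M: 0.13032384×0.8150 = 0.106214
  M+2: 0.13032384×0.1850 + 0.38017547×0.8150 = 0.333953
  M+4: 0.38017547×0.1850 + 0.36967753×0.8150 = 0.371620
  M+6: 0.36967753×0.1850 + 0.11982316×0.8150 = 0.166046
  M+8: 0.11982316×0.1850 = 0.022167
Scale to base peak (0.371620) = 100: 28.6 : 89.9 : 100.0 : 44.7 : 6.0

28.6 : 89.9 : 100.0 : 44.7 : 6.0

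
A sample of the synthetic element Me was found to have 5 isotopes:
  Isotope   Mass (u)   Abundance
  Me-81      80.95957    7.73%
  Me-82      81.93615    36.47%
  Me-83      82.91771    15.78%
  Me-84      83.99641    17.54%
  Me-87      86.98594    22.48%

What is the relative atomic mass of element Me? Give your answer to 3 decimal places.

Weight each isotope mass by its fractional abundance: 0.0773 × 80.95957 + 0.3647 × 81.93615 + 0.1578 × 82.91771 + 0.1754 × 83.99641 + 0.2248 × 86.98594
= 6.258175 + 29.882114 + 13.084415 + 14.732970 + 19.554439 = 83.512113 u

83.512 u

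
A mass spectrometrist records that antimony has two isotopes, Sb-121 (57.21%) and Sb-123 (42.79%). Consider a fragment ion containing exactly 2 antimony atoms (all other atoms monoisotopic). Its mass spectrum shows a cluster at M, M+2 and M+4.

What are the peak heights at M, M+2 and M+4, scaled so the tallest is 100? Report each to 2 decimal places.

The 2 Sb atoms are independent, so intensities follow the terms of (0.5721 + 0.4279)^2.
P(M) = 0.5721^2 = 0.327298
P(M+2) = 2 × 0.5721^1 × 0.4279^1 = 0.489603
P(M+4) = 0.4279^2 = 0.183098
The M+2 peak is largest (0.489603); scaling to 100 gives 66.85 : 100.00 : 37.40.

66.85 : 100.00 : 37.40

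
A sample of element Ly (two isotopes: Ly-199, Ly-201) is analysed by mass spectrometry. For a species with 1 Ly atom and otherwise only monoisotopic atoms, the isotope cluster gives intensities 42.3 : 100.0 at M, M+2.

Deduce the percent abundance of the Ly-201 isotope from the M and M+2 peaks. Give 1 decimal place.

Let p = fractional abundance of Ly-199. I(M+2)/I(M) = [C(1,1)·p^0·(1−p)] / p^1 = 1·(1−p)/p = 100.0/42.3 = 2.3641
(1−p)/p = 2.3641/1 = 2.3641  ⇒  p = 1/(1 + 2.3641) = 0.2973
Ly-199: 29.7%, Ly-201: 70.3%.

70.3%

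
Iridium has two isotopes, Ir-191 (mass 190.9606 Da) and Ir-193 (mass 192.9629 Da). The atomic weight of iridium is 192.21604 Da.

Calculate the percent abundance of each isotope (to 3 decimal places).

With x = fraction of Ir-191 (so Ir-193 is 1 − x):
190.9606·x + 192.9629·(1 − x) = 192.21604
(190.9606 − 192.9629)·x = 192.21604 − 192.9629
x = -0.74686 / -2.0023 = 0.37300 → 37.300% Ir-191, 62.700% Ir-193.

Ir-191: 37.300%, Ir-193: 62.700%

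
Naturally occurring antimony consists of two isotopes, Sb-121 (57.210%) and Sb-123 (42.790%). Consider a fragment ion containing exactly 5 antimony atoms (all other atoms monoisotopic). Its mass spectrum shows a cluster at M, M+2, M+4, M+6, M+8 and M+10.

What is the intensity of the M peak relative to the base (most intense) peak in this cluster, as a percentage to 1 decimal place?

17.9%

(0.57210 + 0.42790)^5 gives M 0.0613, M+2 0.2292, M+4 0.3428, M+6 0.2564, M+8 0.0959, M+10 0.0143; the largest is M+4.
P(M+4) = C(5,2) × 0.57210^3 × 0.42790^2 = 10 × 0.18724742 × 0.18309841 = 0.342847 (base)
P(M) = C(5,0) × 0.57210^5 × 0.42790^0 = 1 × 0.06128578 × 1.0000 = 0.061286
Relative intensity = 0.061286 / 0.342847 × 100 = 17.9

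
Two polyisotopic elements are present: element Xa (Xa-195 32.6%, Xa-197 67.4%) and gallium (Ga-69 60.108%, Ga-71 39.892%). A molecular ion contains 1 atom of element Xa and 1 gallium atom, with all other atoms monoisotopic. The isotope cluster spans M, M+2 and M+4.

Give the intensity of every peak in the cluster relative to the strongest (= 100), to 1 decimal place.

Element Xa pattern (n=1): 0.3260 : 0.6740
Gallium pattern (n=1): 0.60108 : 0.39892
Convolve the two distributions (both contribute in 2-u steps):
  M: 0.3260×0.60108 = 0.195952
  M+2: 0.3260×0.39892 + 0.6740×0.60108 = 0.535176
  M+4: 0.6740×0.39892 = 0.268872
Scale to base peak (0.535176) = 100: 36.6 : 100.0 : 50.2

36.6 : 100.0 : 50.2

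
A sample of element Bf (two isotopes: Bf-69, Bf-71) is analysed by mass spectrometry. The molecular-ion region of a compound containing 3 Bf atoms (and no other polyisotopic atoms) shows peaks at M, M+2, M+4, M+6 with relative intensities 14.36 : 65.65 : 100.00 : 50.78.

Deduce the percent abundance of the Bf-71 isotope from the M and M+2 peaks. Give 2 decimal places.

60.38%

Write p for the Bf-69 fraction. I(M+2)/I(M) = [C(3,1)·p^2·(1−p)] / p^3 = 3·(1−p)/p = 65.65/14.36 = 4.5717
(1−p)/p = 4.5717/3 = 1.5239  ⇒  p = 1/(1 + 1.5239) = 0.3962
Bf-69: 39.62%, Bf-71: 60.38%.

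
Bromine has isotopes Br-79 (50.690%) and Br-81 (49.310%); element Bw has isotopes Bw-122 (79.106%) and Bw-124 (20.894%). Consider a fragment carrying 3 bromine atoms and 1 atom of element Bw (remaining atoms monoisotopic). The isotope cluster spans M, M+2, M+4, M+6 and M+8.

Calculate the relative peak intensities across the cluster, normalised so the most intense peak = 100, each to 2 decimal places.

Bromine pattern (n=3): 0.13024674 : 0.3801026 : 0.36975457 : 0.11989609
Element Bw pattern (n=1): 0.79106 : 0.20894
Convolve the two distributions (both contribute in 2-u steps):
  M: 0.13024674×0.79106 = 0.103033
  M+2: 0.13024674×0.20894 + 0.3801026×0.79106 = 0.327898
  M+4: 0.3801026×0.20894 + 0.36975457×0.79106 = 0.371917
  M+6: 0.36975457×0.20894 + 0.11989609×0.79106 = 0.172102
  M+8: 0.11989609×0.20894 = 0.025051
Scale to base peak (0.371917) = 100: 27.70 : 88.16 : 100.00 : 46.27 : 6.74

27.70 : 88.16 : 100.00 : 46.27 : 6.74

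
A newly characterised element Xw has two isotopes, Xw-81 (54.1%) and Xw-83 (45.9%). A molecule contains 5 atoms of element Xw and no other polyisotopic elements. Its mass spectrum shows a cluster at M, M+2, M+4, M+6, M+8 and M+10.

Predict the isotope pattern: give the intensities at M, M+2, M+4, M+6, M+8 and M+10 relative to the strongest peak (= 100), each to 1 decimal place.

13.9 : 58.9 : 100.0 : 84.8 : 36.0 : 6.1

The 5 Xw atoms are independent, so intensities follow the terms of (0.541 + 0.459)^5.
P(M) = 0.541^5 = 0.046343
P(M+2) = 5 × 0.541^4 × 0.459^1 = 0.196595
P(M+4) = 10 × 0.541^3 × 0.459^2 = 0.333593
P(M+6) = 10 × 0.541^2 × 0.459^3 = 0.283030
P(M+8) = 5 × 0.541^1 × 0.459^4 = 0.120065
P(M+10) = 0.459^5 = 0.020373
The M+4 peak is largest (0.333593); scaling to 100 gives 13.9 : 58.9 : 100.0 : 84.8 : 36.0 : 6.1.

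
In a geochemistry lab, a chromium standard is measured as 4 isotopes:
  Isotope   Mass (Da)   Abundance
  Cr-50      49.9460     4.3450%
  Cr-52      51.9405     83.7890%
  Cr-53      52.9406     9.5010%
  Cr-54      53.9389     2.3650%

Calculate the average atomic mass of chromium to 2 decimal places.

52.00 Da

Ar = Σ fᵢ·mᵢ = 0.043450 × 49.9460 + 0.837890 × 51.9405 + 0.095010 × 52.9406 + 0.023650 × 53.9389
= 2.17015 + 43.52043 + 5.02989 + 1.27565 = 51.99612 Da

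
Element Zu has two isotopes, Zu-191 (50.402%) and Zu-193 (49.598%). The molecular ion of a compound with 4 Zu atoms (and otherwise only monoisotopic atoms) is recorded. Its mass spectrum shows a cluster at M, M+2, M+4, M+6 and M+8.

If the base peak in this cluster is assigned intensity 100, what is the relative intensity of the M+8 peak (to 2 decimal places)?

(0.50402 + 0.49598)^4 gives M 0.0645, M+2 0.2540, M+4 0.3750, M+6 0.2460, M+8 0.0605; the largest is M+4.
P(M+4) = C(4,2) × 0.50402^2 × 0.49598^2 = 6 × 0.25403616 × 0.24599616 = 0.374952 (base)
P(M+8) = C(4,4) × 0.50402^0 × 0.49598^4 = 1 × 1.0000 × 0.06051411 = 0.060514
Relative intensity = 0.060514 / 0.374952 × 100 = 16.14

16.14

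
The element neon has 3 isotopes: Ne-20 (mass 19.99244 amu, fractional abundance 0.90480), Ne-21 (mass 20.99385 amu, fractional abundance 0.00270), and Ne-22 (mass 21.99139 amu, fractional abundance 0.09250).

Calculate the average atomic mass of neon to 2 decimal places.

20.18 amu

Average mass = Σ (abundance × isotope mass) = 0.90480 × 19.99244 + 0.00270 × 20.99385 + 0.09250 × 21.99139
= 18.089160 + 0.056683 + 2.034204 = 20.180047 amu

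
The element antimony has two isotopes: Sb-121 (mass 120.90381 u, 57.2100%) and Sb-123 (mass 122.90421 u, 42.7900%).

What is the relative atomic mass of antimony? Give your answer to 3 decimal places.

121.760 u

Weight each isotope mass by its fractional abundance: 0.572100 × 120.90381 + 0.427900 × 122.90421
= 69.169070 + 52.590711 = 121.759781 u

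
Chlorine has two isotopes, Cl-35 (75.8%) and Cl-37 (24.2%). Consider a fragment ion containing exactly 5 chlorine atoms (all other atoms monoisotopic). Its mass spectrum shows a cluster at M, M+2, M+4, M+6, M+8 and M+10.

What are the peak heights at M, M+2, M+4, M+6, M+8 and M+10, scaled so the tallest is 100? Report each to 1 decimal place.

62.6 : 100.0 : 63.9 : 20.4 : 3.3 : 0.2

Expanding (0.758 + 0.242)^5:
P(M) = 0.758^5 = 0.250234
P(M+2) = 5 × 0.758^4 × 0.242^1 = 0.399450
P(M+4) = 10 × 0.758^3 × 0.242^2 = 0.255058
P(M+6) = 10 × 0.758^2 × 0.242^3 = 0.081430
P(M+8) = 5 × 0.758^1 × 0.242^4 = 0.012999
P(M+10) = 0.242^5 = 0.000830
The M+2 peak is largest (0.399450); scaling to 100 gives 62.6 : 100.0 : 63.9 : 20.4 : 3.3 : 0.2.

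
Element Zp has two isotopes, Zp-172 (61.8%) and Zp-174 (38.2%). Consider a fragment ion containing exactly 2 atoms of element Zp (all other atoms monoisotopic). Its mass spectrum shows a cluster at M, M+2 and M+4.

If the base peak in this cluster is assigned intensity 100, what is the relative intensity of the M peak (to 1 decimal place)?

Term probabilities: M 0.3819, M+2 0.4722, M+4 0.1459. Base peak = M+2.
P(M+2) = C(2,1) × 0.618^1 × 0.382^1 = 2 × 0.6180 × 0.3820 = 0.472152 (base)
P(M) = C(2,0) × 0.618^2 × 0.382^0 = 1 × 0.381924 × 1.0000 = 0.381924
Relative intensity = 0.381924 / 0.472152 × 100 = 80.9

80.9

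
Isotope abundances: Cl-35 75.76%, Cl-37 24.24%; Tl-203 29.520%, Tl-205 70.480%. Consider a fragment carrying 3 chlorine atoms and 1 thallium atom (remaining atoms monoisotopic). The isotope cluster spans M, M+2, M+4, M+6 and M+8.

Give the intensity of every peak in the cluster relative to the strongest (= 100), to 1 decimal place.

29.9 : 100.0 : 77.6 : 22.9 : 2.3

Chlorine pattern (n=3): 0.4348304 : 0.41738208 : 0.13354464 : 0.01424288
Thallium pattern (n=1): 0.2952 : 0.7048
Convolve the two distributions (both contribute in 2-u steps):
  M: 0.4348304×0.2952 = 0.128362
  M+2: 0.4348304×0.7048 + 0.41738208×0.2952 = 0.429680
  M+4: 0.41738208×0.7048 + 0.13354464×0.2952 = 0.333593
  M+6: 0.13354464×0.7048 + 0.01424288×0.2952 = 0.098327
  M+8: 0.01424288×0.7048 = 0.010038
Scale to base peak (0.429680) = 100: 29.9 : 100.0 : 77.6 : 22.9 : 2.3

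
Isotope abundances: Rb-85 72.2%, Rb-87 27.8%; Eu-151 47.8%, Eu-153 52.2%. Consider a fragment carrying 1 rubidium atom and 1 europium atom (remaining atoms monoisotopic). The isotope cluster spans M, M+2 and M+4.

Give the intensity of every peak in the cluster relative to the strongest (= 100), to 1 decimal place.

67.7 : 100.0 : 28.5

Rubidium pattern (n=1): 0.7220 : 0.2780
Europium pattern (n=1): 0.4780 : 0.5220
Convolve the two distributions (both contribute in 2-u steps):
  M: 0.7220×0.4780 = 0.345116
  M+2: 0.7220×0.5220 + 0.2780×0.4780 = 0.509768
  M+4: 0.2780×0.5220 = 0.145116
Scale to base peak (0.509768) = 100: 67.7 : 100.0 : 28.5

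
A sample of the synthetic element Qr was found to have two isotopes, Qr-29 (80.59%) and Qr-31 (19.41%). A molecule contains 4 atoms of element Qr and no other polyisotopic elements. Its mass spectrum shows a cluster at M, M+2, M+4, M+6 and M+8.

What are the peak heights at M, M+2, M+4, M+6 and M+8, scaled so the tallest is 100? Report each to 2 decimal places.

100.00 : 96.34 : 34.80 : 5.59 : 0.34

The 4 Qr atoms are independent, so intensities follow the terms of (0.8059 + 0.1941)^4.
P(M) = 0.8059^4 = 0.421818
P(M+2) = 4 × 0.8059^3 × 0.1941^1 = 0.406377
P(M+4) = 6 × 0.8059^2 × 0.1941^2 = 0.146813
P(M+6) = 4 × 0.8059^1 × 0.1941^3 = 0.023573
P(M+8) = 0.1941^4 = 0.001419
The M peak is largest (0.421818); scaling to 100 gives 100.00 : 96.34 : 34.80 : 5.59 : 0.34.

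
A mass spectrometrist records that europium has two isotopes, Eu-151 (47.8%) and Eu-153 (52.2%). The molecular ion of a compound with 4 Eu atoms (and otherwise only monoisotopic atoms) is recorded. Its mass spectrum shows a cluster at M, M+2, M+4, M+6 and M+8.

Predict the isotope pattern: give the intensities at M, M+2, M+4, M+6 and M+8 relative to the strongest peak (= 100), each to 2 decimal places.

13.98 : 61.05 : 100.00 : 72.80 : 19.88

Expanding (0.478 + 0.522)^4:
P(M) = 0.478^4 = 0.052205
P(M+2) = 4 × 0.478^3 × 0.522^1 = 0.228042
P(M+4) = 6 × 0.478^2 × 0.522^2 = 0.373549
P(M+6) = 4 × 0.478^1 × 0.522^3 = 0.271956
P(M+8) = 0.522^4 = 0.074248
The M+4 peak is largest (0.373549); scaling to 100 gives 13.98 : 61.05 : 100.00 : 72.80 : 19.88.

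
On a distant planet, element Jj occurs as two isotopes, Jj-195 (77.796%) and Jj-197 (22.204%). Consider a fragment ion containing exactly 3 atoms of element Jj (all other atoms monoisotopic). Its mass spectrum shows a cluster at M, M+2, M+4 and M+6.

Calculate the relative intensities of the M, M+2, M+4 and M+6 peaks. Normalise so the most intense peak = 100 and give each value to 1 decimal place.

Expanding (0.77796 + 0.22204)^3:
P(M) = 0.77796^3 = 0.470838
P(M+2) = 3 × 0.77796^2 × 0.22204^1 = 0.403150
P(M+4) = 3 × 0.77796^1 × 0.22204^2 = 0.115064
P(M+6) = 0.22204^3 = 0.010947
The M peak is largest (0.470838); scaling to 100 gives 100.0 : 85.6 : 24.4 : 2.3.

100.0 : 85.6 : 24.4 : 2.3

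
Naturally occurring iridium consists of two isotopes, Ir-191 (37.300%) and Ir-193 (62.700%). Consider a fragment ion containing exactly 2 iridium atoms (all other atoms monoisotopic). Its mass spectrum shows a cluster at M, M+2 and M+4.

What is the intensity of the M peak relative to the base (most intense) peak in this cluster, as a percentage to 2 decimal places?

(0.37300 + 0.62700)^2 gives M 0.1391, M+2 0.4677, M+4 0.3931; the largest is M+2.
P(M+2) = C(2,1) × 0.37300^1 × 0.62700^1 = 2 × 0.3730 × 0.6270 = 0.467742 (base)
P(M) = C(2,0) × 0.37300^2 × 0.62700^0 = 1 × 0.139129 × 1.0000 = 0.139129
Relative intensity = 0.139129 / 0.467742 × 100 = 29.74

29.74%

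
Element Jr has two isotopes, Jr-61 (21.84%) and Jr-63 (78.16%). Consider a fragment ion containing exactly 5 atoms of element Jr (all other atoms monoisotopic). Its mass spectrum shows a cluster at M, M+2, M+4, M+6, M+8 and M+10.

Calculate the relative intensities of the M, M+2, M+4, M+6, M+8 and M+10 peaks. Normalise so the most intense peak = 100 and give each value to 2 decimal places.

The 5 Jr atoms are independent, so intensities follow the terms of (0.2184 + 0.7816)^5.
P(M) = 0.2184^5 = 0.000497
P(M+2) = 5 × 0.2184^4 × 0.7816^1 = 0.008891
P(M+4) = 10 × 0.2184^3 × 0.7816^2 = 0.063640
P(M+6) = 10 × 0.2184^2 × 0.7816^3 = 0.227750
P(M+8) = 5 × 0.2184^1 × 0.7816^4 = 0.407531
P(M+10) = 0.7816^5 = 0.291691
The M+8 peak is largest (0.407531); scaling to 100 gives 0.12 : 2.18 : 15.62 : 55.89 : 100.00 : 71.58.

0.12 : 2.18 : 15.62 : 55.89 : 100.00 : 71.58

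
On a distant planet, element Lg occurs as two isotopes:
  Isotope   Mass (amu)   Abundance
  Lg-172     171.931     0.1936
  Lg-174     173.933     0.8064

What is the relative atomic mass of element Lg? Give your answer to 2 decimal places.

Weight each isotope mass by its fractional abundance: 0.1936 × 171.931 + 0.8064 × 173.933
= 33.2858 + 140.2596 = 173.5454 amu

173.55 amu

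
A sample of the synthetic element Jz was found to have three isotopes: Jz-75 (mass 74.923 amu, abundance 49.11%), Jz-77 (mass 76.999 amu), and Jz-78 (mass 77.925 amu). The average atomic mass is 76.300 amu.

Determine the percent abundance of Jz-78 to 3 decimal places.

The remaining 50.89% is split between Jz-77 (fraction x) and Jz-78 (fraction 0.5089 − x).
Substituting: 76.999x + 77.925(0.5089 − x) = 39.5053147
(76.999 − 77.925)x = -0.1507178  ⇒  x = 0.16276, y = 0.34614
Jz-77: 16.276%, Jz-78: 34.614%.

34.614%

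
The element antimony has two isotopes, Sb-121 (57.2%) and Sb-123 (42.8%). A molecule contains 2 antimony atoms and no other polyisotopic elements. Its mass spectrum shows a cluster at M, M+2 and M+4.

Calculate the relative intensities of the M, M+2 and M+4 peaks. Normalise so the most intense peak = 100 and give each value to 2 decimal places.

Expanding (0.572 + 0.428)^2:
P(M) = 0.572^2 = 0.327184
P(M+2) = 2 × 0.572^1 × 0.428^1 = 0.489632
P(M+4) = 0.428^2 = 0.183184
The M+2 peak is largest (0.489632); scaling to 100 gives 66.82 : 100.00 : 37.41.

66.82 : 100.00 : 37.41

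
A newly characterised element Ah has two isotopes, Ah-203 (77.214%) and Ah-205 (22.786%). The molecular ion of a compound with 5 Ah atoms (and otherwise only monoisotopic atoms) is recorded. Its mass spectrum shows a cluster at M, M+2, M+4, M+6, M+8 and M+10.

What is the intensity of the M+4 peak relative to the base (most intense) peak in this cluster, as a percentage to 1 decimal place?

Term probabilities: M 0.2745, M+2 0.4050, M+4 0.2390, M+6 0.0705, M+8 0.0104, M+10 0.0006. Base peak = M+2.
P(M+2) = C(5,1) × 0.77214^4 × 0.22786^1 = 5 × 0.35545465 × 0.22786 = 0.404969 (base)
P(M+4) = C(5,2) × 0.77214^3 × 0.22786^2 = 10 × 0.46035001 × 0.05192018 = 0.239015
Relative intensity = 0.239015 / 0.404969 × 100 = 59.0

59.0%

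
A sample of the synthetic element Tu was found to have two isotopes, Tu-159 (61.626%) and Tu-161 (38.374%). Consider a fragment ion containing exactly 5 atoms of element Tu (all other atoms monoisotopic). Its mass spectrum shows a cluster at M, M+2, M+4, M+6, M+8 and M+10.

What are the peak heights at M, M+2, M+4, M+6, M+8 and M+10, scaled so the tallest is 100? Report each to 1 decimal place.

The 5 Tu atoms are independent, so intensities follow the terms of (0.61626 + 0.38374)^5.
P(M) = 0.61626^5 = 0.088883
P(M+2) = 5 × 0.61626^4 × 0.38374^1 = 0.276734
P(M+4) = 10 × 0.61626^3 × 0.38374^2 = 0.344640
P(M+6) = 10 × 0.61626^2 × 0.38374^3 = 0.214605
P(M+8) = 5 × 0.61626^1 × 0.38374^4 = 0.066816
P(M+10) = 0.38374^5 = 0.008321
The M+4 peak is largest (0.344640); scaling to 100 gives 25.8 : 80.3 : 100.0 : 62.3 : 19.4 : 2.4.

25.8 : 80.3 : 100.0 : 62.3 : 19.4 : 2.4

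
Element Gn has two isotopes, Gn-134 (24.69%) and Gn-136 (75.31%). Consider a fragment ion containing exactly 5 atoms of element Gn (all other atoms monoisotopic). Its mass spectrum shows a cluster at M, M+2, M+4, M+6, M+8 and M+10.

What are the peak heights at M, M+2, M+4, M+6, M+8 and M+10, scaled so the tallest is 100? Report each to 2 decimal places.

0.23 : 3.52 : 21.50 : 65.57 : 100.00 : 61.00

Expanding (0.2469 + 0.7531)^5:
P(M) = 0.2469^5 = 0.000917
P(M+2) = 5 × 0.2469^4 × 0.7531^1 = 0.013993
P(M+4) = 10 × 0.2469^3 × 0.7531^2 = 0.085363
P(M+6) = 10 × 0.2469^2 × 0.7531^3 = 0.260376
P(M+8) = 5 × 0.2469^1 × 0.7531^4 = 0.397102
P(M+10) = 0.7531^5 = 0.242250
The M+8 peak is largest (0.397102); scaling to 100 gives 0.23 : 3.52 : 21.50 : 65.57 : 100.00 : 61.00.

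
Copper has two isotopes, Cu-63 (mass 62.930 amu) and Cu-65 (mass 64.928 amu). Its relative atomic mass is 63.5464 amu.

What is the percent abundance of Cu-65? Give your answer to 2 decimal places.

30.85%

Let x be the fractional abundance of Cu-63; then Cu-65 has abundance 1 − x.
62.930·x + 64.928·(1 − x) = 63.5464
(62.930 − 64.928)·x = 63.5464 − 64.928
x = -1.3816 / -1.998 = 0.69149 → 69.15% Cu-63, 30.85% Cu-65.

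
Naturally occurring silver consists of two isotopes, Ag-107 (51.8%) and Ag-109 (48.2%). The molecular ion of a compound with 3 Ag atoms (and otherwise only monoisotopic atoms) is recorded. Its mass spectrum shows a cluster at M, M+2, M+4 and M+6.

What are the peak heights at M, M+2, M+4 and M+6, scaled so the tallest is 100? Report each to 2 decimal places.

Each Ag atom is independently Ag-107 (p = 0.518) or Ag-109 (q = 0.482); the cluster is the binomial expansion (p + q)^3.
P(M) = 0.518^3 = 0.138992
P(M+2) = 3 × 0.518^2 × 0.482^1 = 0.387997
P(M+4) = 3 × 0.518^1 × 0.482^2 = 0.361031
P(M+6) = 0.482^3 = 0.111980
The M+2 peak is largest (0.387997); scaling to 100 gives 35.82 : 100.00 : 93.05 : 28.86.

35.82 : 100.00 : 93.05 : 28.86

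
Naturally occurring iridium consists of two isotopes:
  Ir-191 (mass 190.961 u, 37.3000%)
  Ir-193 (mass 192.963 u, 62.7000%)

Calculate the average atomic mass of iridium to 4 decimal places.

Weight each isotope mass by its fractional abundance: 0.373000 × 190.961 + 0.627000 × 192.963
= 71.22845 + 120.98780 = 192.21625 u

192.2163 u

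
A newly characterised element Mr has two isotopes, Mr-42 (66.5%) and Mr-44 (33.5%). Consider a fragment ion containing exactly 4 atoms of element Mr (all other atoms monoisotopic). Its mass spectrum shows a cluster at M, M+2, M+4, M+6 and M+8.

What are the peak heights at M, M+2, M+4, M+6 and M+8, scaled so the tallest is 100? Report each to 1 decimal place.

49.6 : 100.0 : 75.6 : 25.4 : 3.2

The 4 Mr atoms are independent, so intensities follow the terms of (0.665 + 0.335)^4.
P(M) = 0.665^4 = 0.195563
P(M+2) = 4 × 0.665^3 × 0.335^1 = 0.394067
P(M+4) = 6 × 0.665^2 × 0.335^2 = 0.297772
P(M+6) = 4 × 0.665^1 × 0.335^3 = 0.100004
P(M+8) = 0.335^4 = 0.012594
The M+2 peak is largest (0.394067); scaling to 100 gives 49.6 : 100.0 : 75.6 : 25.4 : 3.2.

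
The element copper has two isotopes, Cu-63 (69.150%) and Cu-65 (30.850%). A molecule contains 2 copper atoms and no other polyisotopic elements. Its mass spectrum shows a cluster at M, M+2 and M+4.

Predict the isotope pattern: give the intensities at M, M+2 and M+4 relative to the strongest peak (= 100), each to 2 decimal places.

100.00 : 89.23 : 19.90

The 2 Cu atoms are independent, so intensities follow the terms of (0.69150 + 0.30850)^2.
P(M) = 0.69150^2 = 0.478172
P(M+2) = 2 × 0.69150^1 × 0.30850^1 = 0.426656
P(M+4) = 0.30850^2 = 0.095172
The M peak is largest (0.478172); scaling to 100 gives 100.00 : 89.23 : 19.90.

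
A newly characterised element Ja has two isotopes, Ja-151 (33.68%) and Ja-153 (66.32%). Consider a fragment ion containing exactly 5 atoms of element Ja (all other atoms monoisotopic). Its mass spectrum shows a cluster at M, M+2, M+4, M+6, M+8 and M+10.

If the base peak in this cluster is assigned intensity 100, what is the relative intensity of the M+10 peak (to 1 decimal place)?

38.8

Binomial terms of (0.3368 + 0.6632)^5: M 0.0043, M+2 0.0427, M+4 0.1680, M+6 0.3309, M+8 0.3258, M+10 0.1283 → M+6 is the base peak.
P(M+6) = C(5,3) × 0.3368^2 × 0.6632^3 = 10 × 0.11343424 × 0.29169807 = 0.330885 (base)
P(M+10) = C(5,5) × 0.3368^0 × 0.6632^5 = 1 × 1.0000 × 0.1282988 = 0.128299
Relative intensity = 0.128299 / 0.330885 × 100 = 38.8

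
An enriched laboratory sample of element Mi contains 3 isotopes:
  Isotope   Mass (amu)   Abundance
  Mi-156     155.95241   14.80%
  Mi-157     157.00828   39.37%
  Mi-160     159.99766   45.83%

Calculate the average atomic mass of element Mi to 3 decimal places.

Weight each isotope mass by its fractional abundance: 0.1480 × 155.95241 + 0.3937 × 157.00828 + 0.4583 × 159.99766
= 23.080957 + 61.814160 + 73.326928 = 158.222045 amu

158.222 amu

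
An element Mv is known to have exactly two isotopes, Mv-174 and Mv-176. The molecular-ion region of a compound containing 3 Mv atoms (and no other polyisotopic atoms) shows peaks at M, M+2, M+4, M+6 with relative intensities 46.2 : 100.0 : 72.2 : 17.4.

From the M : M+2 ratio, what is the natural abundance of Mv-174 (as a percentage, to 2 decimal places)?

58.09%

If p is the fraction of Mv that is Mv-174, then I(M+2)/I(M) = [C(3,1)·p^2·(1−p)] / p^3 = 3·(1−p)/p = 100.0/46.2 = 2.1645
(1−p)/p = 2.1645/3 = 0.7215  ⇒  p = 1/(1 + 0.7215) = 0.5809
Mv-174: 58.09%, Mv-176: 41.91%.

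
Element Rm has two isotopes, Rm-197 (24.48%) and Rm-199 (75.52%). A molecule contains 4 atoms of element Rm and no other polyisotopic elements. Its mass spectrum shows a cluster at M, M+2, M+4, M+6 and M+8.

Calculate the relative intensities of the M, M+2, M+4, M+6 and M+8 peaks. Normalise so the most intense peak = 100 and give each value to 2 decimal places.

Each Rm atom is independently Rm-197 (p = 0.2448) or Rm-199 (q = 0.7552); the cluster is the binomial expansion (p + q)^4.
P(M) = 0.2448^4 = 0.003591
P(M+2) = 4 × 0.2448^3 × 0.7552^1 = 0.044316
P(M+4) = 6 × 0.2448^2 × 0.7552^2 = 0.205068
P(M+6) = 4 × 0.2448^1 × 0.7552^3 = 0.421752
P(M+8) = 0.7552^4 = 0.325273
The M+6 peak is largest (0.421752); scaling to 100 gives 0.85 : 10.51 : 48.62 : 100.00 : 77.12.

0.85 : 10.51 : 48.62 : 100.00 : 77.12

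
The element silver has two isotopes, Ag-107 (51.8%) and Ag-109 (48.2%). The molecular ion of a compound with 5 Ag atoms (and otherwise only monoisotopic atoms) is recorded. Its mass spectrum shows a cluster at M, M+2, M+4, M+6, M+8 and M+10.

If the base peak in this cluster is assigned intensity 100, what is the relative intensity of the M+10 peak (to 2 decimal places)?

Binomial terms of (0.518 + 0.482)^5: M 0.0373, M+2 0.1735, M+4 0.3229, M+6 0.3005, M+8 0.1398, M+10 0.0260 → M+4 is the base peak.
P(M+4) = C(5,2) × 0.518^3 × 0.482^2 = 10 × 0.13899183 × 0.232324 = 0.322911 (base)
P(M+10) = C(5,5) × 0.518^0 × 0.482^5 = 1 × 1.0000 × 0.02601568 = 0.026016
Relative intensity = 0.026016 / 0.322911 × 100 = 8.06

8.06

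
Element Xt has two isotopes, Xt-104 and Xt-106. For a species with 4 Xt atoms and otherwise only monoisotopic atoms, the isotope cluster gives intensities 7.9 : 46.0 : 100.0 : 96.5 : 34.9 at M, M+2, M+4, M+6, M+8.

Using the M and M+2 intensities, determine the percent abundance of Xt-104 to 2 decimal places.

40.72%

Write p for the Xt-104 fraction. I(M+2)/I(M) = [C(4,1)·p^3·(1−p)] / p^4 = 4·(1−p)/p = 46.0/7.9 = 5.8228
(1−p)/p = 5.8228/4 = 1.4557  ⇒  p = 1/(1 + 1.4557) = 0.4072
Xt-104: 40.72%, Xt-106: 59.28%.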